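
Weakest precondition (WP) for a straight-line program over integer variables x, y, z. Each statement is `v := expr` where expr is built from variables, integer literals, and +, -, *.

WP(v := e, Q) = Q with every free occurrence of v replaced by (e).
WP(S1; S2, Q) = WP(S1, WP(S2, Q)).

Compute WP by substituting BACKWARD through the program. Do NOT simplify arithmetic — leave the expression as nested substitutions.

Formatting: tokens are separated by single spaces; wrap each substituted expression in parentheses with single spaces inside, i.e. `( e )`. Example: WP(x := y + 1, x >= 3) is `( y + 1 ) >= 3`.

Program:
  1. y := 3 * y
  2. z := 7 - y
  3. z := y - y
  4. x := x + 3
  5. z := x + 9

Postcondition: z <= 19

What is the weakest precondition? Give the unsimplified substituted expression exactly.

post: z <= 19
stmt 5: z := x + 9  -- replace 1 occurrence(s) of z with (x + 9)
  => ( x + 9 ) <= 19
stmt 4: x := x + 3  -- replace 1 occurrence(s) of x with (x + 3)
  => ( ( x + 3 ) + 9 ) <= 19
stmt 3: z := y - y  -- replace 0 occurrence(s) of z with (y - y)
  => ( ( x + 3 ) + 9 ) <= 19
stmt 2: z := 7 - y  -- replace 0 occurrence(s) of z with (7 - y)
  => ( ( x + 3 ) + 9 ) <= 19
stmt 1: y := 3 * y  -- replace 0 occurrence(s) of y with (3 * y)
  => ( ( x + 3 ) + 9 ) <= 19

Answer: ( ( x + 3 ) + 9 ) <= 19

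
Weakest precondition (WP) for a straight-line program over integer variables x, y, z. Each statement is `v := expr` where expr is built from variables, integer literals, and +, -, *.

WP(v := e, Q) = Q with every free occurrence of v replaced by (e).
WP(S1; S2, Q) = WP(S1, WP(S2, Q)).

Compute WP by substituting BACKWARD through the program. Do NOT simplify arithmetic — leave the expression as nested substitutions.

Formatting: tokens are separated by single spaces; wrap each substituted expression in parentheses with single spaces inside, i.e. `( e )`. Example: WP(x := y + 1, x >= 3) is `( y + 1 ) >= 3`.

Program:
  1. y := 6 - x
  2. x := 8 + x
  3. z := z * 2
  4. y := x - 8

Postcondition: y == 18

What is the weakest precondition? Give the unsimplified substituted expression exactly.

Answer: ( ( 8 + x ) - 8 ) == 18

Derivation:
post: y == 18
stmt 4: y := x - 8  -- replace 1 occurrence(s) of y with (x - 8)
  => ( x - 8 ) == 18
stmt 3: z := z * 2  -- replace 0 occurrence(s) of z with (z * 2)
  => ( x - 8 ) == 18
stmt 2: x := 8 + x  -- replace 1 occurrence(s) of x with (8 + x)
  => ( ( 8 + x ) - 8 ) == 18
stmt 1: y := 6 - x  -- replace 0 occurrence(s) of y with (6 - x)
  => ( ( 8 + x ) - 8 ) == 18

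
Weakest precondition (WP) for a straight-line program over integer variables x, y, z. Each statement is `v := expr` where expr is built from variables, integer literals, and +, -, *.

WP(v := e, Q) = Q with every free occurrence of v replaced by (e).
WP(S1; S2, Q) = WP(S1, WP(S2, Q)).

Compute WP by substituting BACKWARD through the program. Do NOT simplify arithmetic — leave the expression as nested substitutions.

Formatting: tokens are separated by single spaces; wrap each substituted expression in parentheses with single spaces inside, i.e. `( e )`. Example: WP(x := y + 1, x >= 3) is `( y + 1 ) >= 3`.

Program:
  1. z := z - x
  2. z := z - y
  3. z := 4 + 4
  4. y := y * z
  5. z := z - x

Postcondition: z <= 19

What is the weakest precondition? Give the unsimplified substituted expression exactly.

Answer: ( ( 4 + 4 ) - x ) <= 19

Derivation:
post: z <= 19
stmt 5: z := z - x  -- replace 1 occurrence(s) of z with (z - x)
  => ( z - x ) <= 19
stmt 4: y := y * z  -- replace 0 occurrence(s) of y with (y * z)
  => ( z - x ) <= 19
stmt 3: z := 4 + 4  -- replace 1 occurrence(s) of z with (4 + 4)
  => ( ( 4 + 4 ) - x ) <= 19
stmt 2: z := z - y  -- replace 0 occurrence(s) of z with (z - y)
  => ( ( 4 + 4 ) - x ) <= 19
stmt 1: z := z - x  -- replace 0 occurrence(s) of z with (z - x)
  => ( ( 4 + 4 ) - x ) <= 19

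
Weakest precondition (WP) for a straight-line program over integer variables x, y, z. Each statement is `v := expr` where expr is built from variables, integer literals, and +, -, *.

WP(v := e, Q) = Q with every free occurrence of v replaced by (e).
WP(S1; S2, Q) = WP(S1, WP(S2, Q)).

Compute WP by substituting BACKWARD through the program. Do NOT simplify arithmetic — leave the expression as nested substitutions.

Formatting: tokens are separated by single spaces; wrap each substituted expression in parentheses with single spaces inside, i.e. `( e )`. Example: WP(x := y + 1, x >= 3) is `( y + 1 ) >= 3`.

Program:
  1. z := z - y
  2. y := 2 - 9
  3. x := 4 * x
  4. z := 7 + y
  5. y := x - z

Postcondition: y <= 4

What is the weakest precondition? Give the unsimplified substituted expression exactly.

Answer: ( ( 4 * x ) - ( 7 + ( 2 - 9 ) ) ) <= 4

Derivation:
post: y <= 4
stmt 5: y := x - z  -- replace 1 occurrence(s) of y with (x - z)
  => ( x - z ) <= 4
stmt 4: z := 7 + y  -- replace 1 occurrence(s) of z with (7 + y)
  => ( x - ( 7 + y ) ) <= 4
stmt 3: x := 4 * x  -- replace 1 occurrence(s) of x with (4 * x)
  => ( ( 4 * x ) - ( 7 + y ) ) <= 4
stmt 2: y := 2 - 9  -- replace 1 occurrence(s) of y with (2 - 9)
  => ( ( 4 * x ) - ( 7 + ( 2 - 9 ) ) ) <= 4
stmt 1: z := z - y  -- replace 0 occurrence(s) of z with (z - y)
  => ( ( 4 * x ) - ( 7 + ( 2 - 9 ) ) ) <= 4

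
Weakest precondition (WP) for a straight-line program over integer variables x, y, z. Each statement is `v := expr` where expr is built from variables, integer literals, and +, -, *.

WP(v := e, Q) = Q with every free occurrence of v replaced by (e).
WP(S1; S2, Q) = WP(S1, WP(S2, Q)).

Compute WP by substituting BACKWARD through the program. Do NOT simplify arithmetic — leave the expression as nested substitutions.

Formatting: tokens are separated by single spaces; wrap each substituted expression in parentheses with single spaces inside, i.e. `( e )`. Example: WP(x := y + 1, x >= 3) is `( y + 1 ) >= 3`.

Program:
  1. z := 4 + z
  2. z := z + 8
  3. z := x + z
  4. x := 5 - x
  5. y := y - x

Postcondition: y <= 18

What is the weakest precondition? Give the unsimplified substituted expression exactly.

post: y <= 18
stmt 5: y := y - x  -- replace 1 occurrence(s) of y with (y - x)
  => ( y - x ) <= 18
stmt 4: x := 5 - x  -- replace 1 occurrence(s) of x with (5 - x)
  => ( y - ( 5 - x ) ) <= 18
stmt 3: z := x + z  -- replace 0 occurrence(s) of z with (x + z)
  => ( y - ( 5 - x ) ) <= 18
stmt 2: z := z + 8  -- replace 0 occurrence(s) of z with (z + 8)
  => ( y - ( 5 - x ) ) <= 18
stmt 1: z := 4 + z  -- replace 0 occurrence(s) of z with (4 + z)
  => ( y - ( 5 - x ) ) <= 18

Answer: ( y - ( 5 - x ) ) <= 18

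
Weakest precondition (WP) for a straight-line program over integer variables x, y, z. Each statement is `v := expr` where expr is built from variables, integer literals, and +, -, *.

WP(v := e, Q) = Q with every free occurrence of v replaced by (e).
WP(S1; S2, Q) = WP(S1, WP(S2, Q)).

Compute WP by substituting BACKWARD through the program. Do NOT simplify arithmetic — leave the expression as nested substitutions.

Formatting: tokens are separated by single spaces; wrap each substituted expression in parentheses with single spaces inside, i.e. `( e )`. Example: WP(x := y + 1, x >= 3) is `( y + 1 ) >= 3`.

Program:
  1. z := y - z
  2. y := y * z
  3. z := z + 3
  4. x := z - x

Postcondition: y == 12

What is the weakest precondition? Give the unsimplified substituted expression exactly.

post: y == 12
stmt 4: x := z - x  -- replace 0 occurrence(s) of x with (z - x)
  => y == 12
stmt 3: z := z + 3  -- replace 0 occurrence(s) of z with (z + 3)
  => y == 12
stmt 2: y := y * z  -- replace 1 occurrence(s) of y with (y * z)
  => ( y * z ) == 12
stmt 1: z := y - z  -- replace 1 occurrence(s) of z with (y - z)
  => ( y * ( y - z ) ) == 12

Answer: ( y * ( y - z ) ) == 12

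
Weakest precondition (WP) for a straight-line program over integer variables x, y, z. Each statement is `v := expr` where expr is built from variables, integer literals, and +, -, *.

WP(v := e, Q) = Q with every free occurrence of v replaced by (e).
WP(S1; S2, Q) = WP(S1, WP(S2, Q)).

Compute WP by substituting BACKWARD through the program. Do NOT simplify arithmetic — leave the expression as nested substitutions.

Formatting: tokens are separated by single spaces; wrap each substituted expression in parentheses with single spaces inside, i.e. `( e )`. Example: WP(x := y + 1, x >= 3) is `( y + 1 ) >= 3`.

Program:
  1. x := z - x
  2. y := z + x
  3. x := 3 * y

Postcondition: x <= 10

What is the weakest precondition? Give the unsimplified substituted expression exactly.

post: x <= 10
stmt 3: x := 3 * y  -- replace 1 occurrence(s) of x with (3 * y)
  => ( 3 * y ) <= 10
stmt 2: y := z + x  -- replace 1 occurrence(s) of y with (z + x)
  => ( 3 * ( z + x ) ) <= 10
stmt 1: x := z - x  -- replace 1 occurrence(s) of x with (z - x)
  => ( 3 * ( z + ( z - x ) ) ) <= 10

Answer: ( 3 * ( z + ( z - x ) ) ) <= 10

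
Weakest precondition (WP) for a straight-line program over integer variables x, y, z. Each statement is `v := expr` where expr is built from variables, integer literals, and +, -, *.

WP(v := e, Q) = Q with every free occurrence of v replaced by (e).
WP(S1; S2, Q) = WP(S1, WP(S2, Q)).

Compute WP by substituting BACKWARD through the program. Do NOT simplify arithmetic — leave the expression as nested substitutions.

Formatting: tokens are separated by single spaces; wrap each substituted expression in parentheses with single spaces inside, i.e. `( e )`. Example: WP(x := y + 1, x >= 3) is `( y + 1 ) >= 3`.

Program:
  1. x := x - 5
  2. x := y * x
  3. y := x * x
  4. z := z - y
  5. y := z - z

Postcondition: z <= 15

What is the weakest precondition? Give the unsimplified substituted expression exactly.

Answer: ( z - ( ( y * ( x - 5 ) ) * ( y * ( x - 5 ) ) ) ) <= 15

Derivation:
post: z <= 15
stmt 5: y := z - z  -- replace 0 occurrence(s) of y with (z - z)
  => z <= 15
stmt 4: z := z - y  -- replace 1 occurrence(s) of z with (z - y)
  => ( z - y ) <= 15
stmt 3: y := x * x  -- replace 1 occurrence(s) of y with (x * x)
  => ( z - ( x * x ) ) <= 15
stmt 2: x := y * x  -- replace 2 occurrence(s) of x with (y * x)
  => ( z - ( ( y * x ) * ( y * x ) ) ) <= 15
stmt 1: x := x - 5  -- replace 2 occurrence(s) of x with (x - 5)
  => ( z - ( ( y * ( x - 5 ) ) * ( y * ( x - 5 ) ) ) ) <= 15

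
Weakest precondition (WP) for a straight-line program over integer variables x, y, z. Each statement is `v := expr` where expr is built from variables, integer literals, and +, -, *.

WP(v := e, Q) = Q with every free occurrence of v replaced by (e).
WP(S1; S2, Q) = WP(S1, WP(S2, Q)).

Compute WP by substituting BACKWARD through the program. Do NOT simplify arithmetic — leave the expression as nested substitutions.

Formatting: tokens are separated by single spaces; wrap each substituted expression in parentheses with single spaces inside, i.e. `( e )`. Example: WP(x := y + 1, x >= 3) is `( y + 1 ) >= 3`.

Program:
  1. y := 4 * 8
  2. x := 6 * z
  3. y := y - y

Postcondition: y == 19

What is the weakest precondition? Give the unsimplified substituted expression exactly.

Answer: ( ( 4 * 8 ) - ( 4 * 8 ) ) == 19

Derivation:
post: y == 19
stmt 3: y := y - y  -- replace 1 occurrence(s) of y with (y - y)
  => ( y - y ) == 19
stmt 2: x := 6 * z  -- replace 0 occurrence(s) of x with (6 * z)
  => ( y - y ) == 19
stmt 1: y := 4 * 8  -- replace 2 occurrence(s) of y with (4 * 8)
  => ( ( 4 * 8 ) - ( 4 * 8 ) ) == 19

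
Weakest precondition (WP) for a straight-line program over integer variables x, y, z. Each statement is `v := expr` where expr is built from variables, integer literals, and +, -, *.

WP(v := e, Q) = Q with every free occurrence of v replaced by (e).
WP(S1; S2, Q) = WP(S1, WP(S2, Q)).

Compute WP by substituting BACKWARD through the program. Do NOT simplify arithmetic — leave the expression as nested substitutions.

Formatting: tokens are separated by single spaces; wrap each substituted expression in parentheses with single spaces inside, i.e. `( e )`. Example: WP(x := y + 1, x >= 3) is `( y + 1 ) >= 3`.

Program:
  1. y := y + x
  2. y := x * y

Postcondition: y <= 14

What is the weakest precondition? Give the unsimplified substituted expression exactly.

Answer: ( x * ( y + x ) ) <= 14

Derivation:
post: y <= 14
stmt 2: y := x * y  -- replace 1 occurrence(s) of y with (x * y)
  => ( x * y ) <= 14
stmt 1: y := y + x  -- replace 1 occurrence(s) of y with (y + x)
  => ( x * ( y + x ) ) <= 14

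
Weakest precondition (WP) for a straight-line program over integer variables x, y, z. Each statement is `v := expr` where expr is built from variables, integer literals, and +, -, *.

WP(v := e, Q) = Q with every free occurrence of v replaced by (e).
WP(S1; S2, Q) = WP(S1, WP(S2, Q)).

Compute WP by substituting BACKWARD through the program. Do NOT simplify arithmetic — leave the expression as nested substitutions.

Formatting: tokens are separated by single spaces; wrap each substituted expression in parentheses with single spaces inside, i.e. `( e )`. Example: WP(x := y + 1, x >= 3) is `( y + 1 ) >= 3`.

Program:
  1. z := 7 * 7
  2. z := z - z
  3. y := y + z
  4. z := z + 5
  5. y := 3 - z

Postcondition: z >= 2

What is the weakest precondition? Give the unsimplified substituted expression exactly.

post: z >= 2
stmt 5: y := 3 - z  -- replace 0 occurrence(s) of y with (3 - z)
  => z >= 2
stmt 4: z := z + 5  -- replace 1 occurrence(s) of z with (z + 5)
  => ( z + 5 ) >= 2
stmt 3: y := y + z  -- replace 0 occurrence(s) of y with (y + z)
  => ( z + 5 ) >= 2
stmt 2: z := z - z  -- replace 1 occurrence(s) of z with (z - z)
  => ( ( z - z ) + 5 ) >= 2
stmt 1: z := 7 * 7  -- replace 2 occurrence(s) of z with (7 * 7)
  => ( ( ( 7 * 7 ) - ( 7 * 7 ) ) + 5 ) >= 2

Answer: ( ( ( 7 * 7 ) - ( 7 * 7 ) ) + 5 ) >= 2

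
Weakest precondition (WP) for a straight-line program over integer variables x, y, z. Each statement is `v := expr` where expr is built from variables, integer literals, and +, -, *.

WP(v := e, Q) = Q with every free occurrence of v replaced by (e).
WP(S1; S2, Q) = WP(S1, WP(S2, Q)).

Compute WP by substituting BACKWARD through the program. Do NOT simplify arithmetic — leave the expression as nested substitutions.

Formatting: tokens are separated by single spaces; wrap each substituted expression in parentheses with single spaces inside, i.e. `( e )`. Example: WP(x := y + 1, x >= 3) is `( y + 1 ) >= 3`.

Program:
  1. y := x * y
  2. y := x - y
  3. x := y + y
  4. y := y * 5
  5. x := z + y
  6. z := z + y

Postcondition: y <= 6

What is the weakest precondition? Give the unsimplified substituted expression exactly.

Answer: ( ( x - ( x * y ) ) * 5 ) <= 6

Derivation:
post: y <= 6
stmt 6: z := z + y  -- replace 0 occurrence(s) of z with (z + y)
  => y <= 6
stmt 5: x := z + y  -- replace 0 occurrence(s) of x with (z + y)
  => y <= 6
stmt 4: y := y * 5  -- replace 1 occurrence(s) of y with (y * 5)
  => ( y * 5 ) <= 6
stmt 3: x := y + y  -- replace 0 occurrence(s) of x with (y + y)
  => ( y * 5 ) <= 6
stmt 2: y := x - y  -- replace 1 occurrence(s) of y with (x - y)
  => ( ( x - y ) * 5 ) <= 6
stmt 1: y := x * y  -- replace 1 occurrence(s) of y with (x * y)
  => ( ( x - ( x * y ) ) * 5 ) <= 6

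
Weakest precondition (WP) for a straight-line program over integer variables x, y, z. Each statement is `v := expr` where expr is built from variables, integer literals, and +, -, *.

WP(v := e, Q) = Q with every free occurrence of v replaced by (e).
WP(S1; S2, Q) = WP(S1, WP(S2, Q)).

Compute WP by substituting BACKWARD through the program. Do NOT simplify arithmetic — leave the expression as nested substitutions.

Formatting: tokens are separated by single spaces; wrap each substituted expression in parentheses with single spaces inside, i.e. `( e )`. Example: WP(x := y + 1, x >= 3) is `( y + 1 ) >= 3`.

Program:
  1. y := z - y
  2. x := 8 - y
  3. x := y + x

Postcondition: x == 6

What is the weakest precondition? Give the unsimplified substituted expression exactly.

Answer: ( ( z - y ) + ( 8 - ( z - y ) ) ) == 6

Derivation:
post: x == 6
stmt 3: x := y + x  -- replace 1 occurrence(s) of x with (y + x)
  => ( y + x ) == 6
stmt 2: x := 8 - y  -- replace 1 occurrence(s) of x with (8 - y)
  => ( y + ( 8 - y ) ) == 6
stmt 1: y := z - y  -- replace 2 occurrence(s) of y with (z - y)
  => ( ( z - y ) + ( 8 - ( z - y ) ) ) == 6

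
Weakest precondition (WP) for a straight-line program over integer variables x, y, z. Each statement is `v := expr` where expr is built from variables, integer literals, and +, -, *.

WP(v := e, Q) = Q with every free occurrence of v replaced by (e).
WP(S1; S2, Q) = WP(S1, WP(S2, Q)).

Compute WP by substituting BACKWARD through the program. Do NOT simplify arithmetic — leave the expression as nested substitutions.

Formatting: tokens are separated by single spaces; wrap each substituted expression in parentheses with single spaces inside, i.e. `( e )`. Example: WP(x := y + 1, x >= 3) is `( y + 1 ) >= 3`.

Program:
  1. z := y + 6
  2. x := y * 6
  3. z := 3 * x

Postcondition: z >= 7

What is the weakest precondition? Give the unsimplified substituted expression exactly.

Answer: ( 3 * ( y * 6 ) ) >= 7

Derivation:
post: z >= 7
stmt 3: z := 3 * x  -- replace 1 occurrence(s) of z with (3 * x)
  => ( 3 * x ) >= 7
stmt 2: x := y * 6  -- replace 1 occurrence(s) of x with (y * 6)
  => ( 3 * ( y * 6 ) ) >= 7
stmt 1: z := y + 6  -- replace 0 occurrence(s) of z with (y + 6)
  => ( 3 * ( y * 6 ) ) >= 7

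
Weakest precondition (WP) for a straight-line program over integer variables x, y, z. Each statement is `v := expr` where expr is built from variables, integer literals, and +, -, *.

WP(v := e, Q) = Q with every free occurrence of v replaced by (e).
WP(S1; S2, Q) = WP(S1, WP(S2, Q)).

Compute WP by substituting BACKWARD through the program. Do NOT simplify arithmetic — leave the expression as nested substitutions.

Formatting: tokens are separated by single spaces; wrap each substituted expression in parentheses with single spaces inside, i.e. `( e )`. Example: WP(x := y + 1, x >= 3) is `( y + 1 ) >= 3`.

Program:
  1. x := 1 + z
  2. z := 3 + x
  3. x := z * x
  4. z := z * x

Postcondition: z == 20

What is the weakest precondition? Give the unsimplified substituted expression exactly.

Answer: ( ( 3 + ( 1 + z ) ) * ( ( 3 + ( 1 + z ) ) * ( 1 + z ) ) ) == 20

Derivation:
post: z == 20
stmt 4: z := z * x  -- replace 1 occurrence(s) of z with (z * x)
  => ( z * x ) == 20
stmt 3: x := z * x  -- replace 1 occurrence(s) of x with (z * x)
  => ( z * ( z * x ) ) == 20
stmt 2: z := 3 + x  -- replace 2 occurrence(s) of z with (3 + x)
  => ( ( 3 + x ) * ( ( 3 + x ) * x ) ) == 20
stmt 1: x := 1 + z  -- replace 3 occurrence(s) of x with (1 + z)
  => ( ( 3 + ( 1 + z ) ) * ( ( 3 + ( 1 + z ) ) * ( 1 + z ) ) ) == 20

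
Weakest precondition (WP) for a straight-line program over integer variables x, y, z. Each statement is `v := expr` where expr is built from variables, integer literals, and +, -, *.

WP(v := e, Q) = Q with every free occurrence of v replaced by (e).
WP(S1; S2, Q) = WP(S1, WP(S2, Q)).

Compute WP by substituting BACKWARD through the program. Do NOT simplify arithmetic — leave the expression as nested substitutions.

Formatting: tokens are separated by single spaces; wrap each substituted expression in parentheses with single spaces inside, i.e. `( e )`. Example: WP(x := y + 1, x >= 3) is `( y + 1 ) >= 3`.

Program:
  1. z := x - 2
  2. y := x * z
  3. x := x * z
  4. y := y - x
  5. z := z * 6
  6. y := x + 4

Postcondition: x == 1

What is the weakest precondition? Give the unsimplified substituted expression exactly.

post: x == 1
stmt 6: y := x + 4  -- replace 0 occurrence(s) of y with (x + 4)
  => x == 1
stmt 5: z := z * 6  -- replace 0 occurrence(s) of z with (z * 6)
  => x == 1
stmt 4: y := y - x  -- replace 0 occurrence(s) of y with (y - x)
  => x == 1
stmt 3: x := x * z  -- replace 1 occurrence(s) of x with (x * z)
  => ( x * z ) == 1
stmt 2: y := x * z  -- replace 0 occurrence(s) of y with (x * z)
  => ( x * z ) == 1
stmt 1: z := x - 2  -- replace 1 occurrence(s) of z with (x - 2)
  => ( x * ( x - 2 ) ) == 1

Answer: ( x * ( x - 2 ) ) == 1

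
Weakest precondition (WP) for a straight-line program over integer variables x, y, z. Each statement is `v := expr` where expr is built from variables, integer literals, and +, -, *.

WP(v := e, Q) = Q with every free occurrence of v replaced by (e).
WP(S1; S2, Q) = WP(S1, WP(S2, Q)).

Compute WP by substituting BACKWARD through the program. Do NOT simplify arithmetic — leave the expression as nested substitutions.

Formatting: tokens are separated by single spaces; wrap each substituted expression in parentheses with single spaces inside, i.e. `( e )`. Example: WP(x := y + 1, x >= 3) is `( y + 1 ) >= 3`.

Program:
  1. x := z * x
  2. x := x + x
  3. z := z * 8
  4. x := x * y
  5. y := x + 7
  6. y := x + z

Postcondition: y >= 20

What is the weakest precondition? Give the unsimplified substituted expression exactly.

Answer: ( ( ( ( z * x ) + ( z * x ) ) * y ) + ( z * 8 ) ) >= 20

Derivation:
post: y >= 20
stmt 6: y := x + z  -- replace 1 occurrence(s) of y with (x + z)
  => ( x + z ) >= 20
stmt 5: y := x + 7  -- replace 0 occurrence(s) of y with (x + 7)
  => ( x + z ) >= 20
stmt 4: x := x * y  -- replace 1 occurrence(s) of x with (x * y)
  => ( ( x * y ) + z ) >= 20
stmt 3: z := z * 8  -- replace 1 occurrence(s) of z with (z * 8)
  => ( ( x * y ) + ( z * 8 ) ) >= 20
stmt 2: x := x + x  -- replace 1 occurrence(s) of x with (x + x)
  => ( ( ( x + x ) * y ) + ( z * 8 ) ) >= 20
stmt 1: x := z * x  -- replace 2 occurrence(s) of x with (z * x)
  => ( ( ( ( z * x ) + ( z * x ) ) * y ) + ( z * 8 ) ) >= 20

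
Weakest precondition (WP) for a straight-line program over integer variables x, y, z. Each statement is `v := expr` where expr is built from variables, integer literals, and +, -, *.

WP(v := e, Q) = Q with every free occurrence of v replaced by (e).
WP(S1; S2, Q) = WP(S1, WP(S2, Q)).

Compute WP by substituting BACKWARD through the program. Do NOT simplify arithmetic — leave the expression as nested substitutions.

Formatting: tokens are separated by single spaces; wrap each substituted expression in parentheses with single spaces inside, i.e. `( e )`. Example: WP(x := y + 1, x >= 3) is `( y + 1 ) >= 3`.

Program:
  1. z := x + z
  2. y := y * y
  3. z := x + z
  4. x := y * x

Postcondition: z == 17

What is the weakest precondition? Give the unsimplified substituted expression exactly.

Answer: ( x + ( x + z ) ) == 17

Derivation:
post: z == 17
stmt 4: x := y * x  -- replace 0 occurrence(s) of x with (y * x)
  => z == 17
stmt 3: z := x + z  -- replace 1 occurrence(s) of z with (x + z)
  => ( x + z ) == 17
stmt 2: y := y * y  -- replace 0 occurrence(s) of y with (y * y)
  => ( x + z ) == 17
stmt 1: z := x + z  -- replace 1 occurrence(s) of z with (x + z)
  => ( x + ( x + z ) ) == 17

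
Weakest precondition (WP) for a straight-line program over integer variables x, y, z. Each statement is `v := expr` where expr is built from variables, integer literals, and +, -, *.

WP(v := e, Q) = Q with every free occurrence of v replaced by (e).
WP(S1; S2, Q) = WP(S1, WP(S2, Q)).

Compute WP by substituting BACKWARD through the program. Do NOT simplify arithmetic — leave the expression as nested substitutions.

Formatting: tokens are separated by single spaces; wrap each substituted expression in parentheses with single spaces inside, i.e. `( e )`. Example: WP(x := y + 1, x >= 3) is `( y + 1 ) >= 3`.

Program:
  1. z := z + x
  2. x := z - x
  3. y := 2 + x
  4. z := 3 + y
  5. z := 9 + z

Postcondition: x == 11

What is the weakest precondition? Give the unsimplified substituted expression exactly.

Answer: ( ( z + x ) - x ) == 11

Derivation:
post: x == 11
stmt 5: z := 9 + z  -- replace 0 occurrence(s) of z with (9 + z)
  => x == 11
stmt 4: z := 3 + y  -- replace 0 occurrence(s) of z with (3 + y)
  => x == 11
stmt 3: y := 2 + x  -- replace 0 occurrence(s) of y with (2 + x)
  => x == 11
stmt 2: x := z - x  -- replace 1 occurrence(s) of x with (z - x)
  => ( z - x ) == 11
stmt 1: z := z + x  -- replace 1 occurrence(s) of z with (z + x)
  => ( ( z + x ) - x ) == 11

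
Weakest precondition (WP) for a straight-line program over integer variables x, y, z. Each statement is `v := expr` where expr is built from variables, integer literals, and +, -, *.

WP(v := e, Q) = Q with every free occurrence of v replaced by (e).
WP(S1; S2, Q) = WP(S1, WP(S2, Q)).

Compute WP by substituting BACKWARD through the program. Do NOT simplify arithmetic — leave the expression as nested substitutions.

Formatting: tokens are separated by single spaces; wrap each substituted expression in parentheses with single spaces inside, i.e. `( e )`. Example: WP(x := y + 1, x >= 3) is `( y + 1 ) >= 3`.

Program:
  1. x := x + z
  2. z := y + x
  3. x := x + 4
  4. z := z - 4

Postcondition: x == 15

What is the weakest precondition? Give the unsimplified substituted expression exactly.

Answer: ( ( x + z ) + 4 ) == 15

Derivation:
post: x == 15
stmt 4: z := z - 4  -- replace 0 occurrence(s) of z with (z - 4)
  => x == 15
stmt 3: x := x + 4  -- replace 1 occurrence(s) of x with (x + 4)
  => ( x + 4 ) == 15
stmt 2: z := y + x  -- replace 0 occurrence(s) of z with (y + x)
  => ( x + 4 ) == 15
stmt 1: x := x + z  -- replace 1 occurrence(s) of x with (x + z)
  => ( ( x + z ) + 4 ) == 15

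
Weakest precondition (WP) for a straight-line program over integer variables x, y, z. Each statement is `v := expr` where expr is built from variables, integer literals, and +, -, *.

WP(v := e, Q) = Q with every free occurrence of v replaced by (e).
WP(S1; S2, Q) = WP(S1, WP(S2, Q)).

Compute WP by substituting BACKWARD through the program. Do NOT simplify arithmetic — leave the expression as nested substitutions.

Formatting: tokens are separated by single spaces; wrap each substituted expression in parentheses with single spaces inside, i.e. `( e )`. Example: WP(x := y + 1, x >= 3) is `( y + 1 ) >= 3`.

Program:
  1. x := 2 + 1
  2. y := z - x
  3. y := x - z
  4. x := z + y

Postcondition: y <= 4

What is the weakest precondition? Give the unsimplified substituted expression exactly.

post: y <= 4
stmt 4: x := z + y  -- replace 0 occurrence(s) of x with (z + y)
  => y <= 4
stmt 3: y := x - z  -- replace 1 occurrence(s) of y with (x - z)
  => ( x - z ) <= 4
stmt 2: y := z - x  -- replace 0 occurrence(s) of y with (z - x)
  => ( x - z ) <= 4
stmt 1: x := 2 + 1  -- replace 1 occurrence(s) of x with (2 + 1)
  => ( ( 2 + 1 ) - z ) <= 4

Answer: ( ( 2 + 1 ) - z ) <= 4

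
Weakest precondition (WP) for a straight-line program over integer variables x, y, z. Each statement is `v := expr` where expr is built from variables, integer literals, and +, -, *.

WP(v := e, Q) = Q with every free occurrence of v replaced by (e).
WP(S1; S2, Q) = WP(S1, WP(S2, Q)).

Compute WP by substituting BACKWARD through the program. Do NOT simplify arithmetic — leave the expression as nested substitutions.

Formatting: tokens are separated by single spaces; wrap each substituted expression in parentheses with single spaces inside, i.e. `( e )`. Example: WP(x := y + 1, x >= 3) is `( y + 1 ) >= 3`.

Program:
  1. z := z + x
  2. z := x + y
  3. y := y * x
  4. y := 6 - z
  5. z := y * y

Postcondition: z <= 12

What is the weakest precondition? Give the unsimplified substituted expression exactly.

post: z <= 12
stmt 5: z := y * y  -- replace 1 occurrence(s) of z with (y * y)
  => ( y * y ) <= 12
stmt 4: y := 6 - z  -- replace 2 occurrence(s) of y with (6 - z)
  => ( ( 6 - z ) * ( 6 - z ) ) <= 12
stmt 3: y := y * x  -- replace 0 occurrence(s) of y with (y * x)
  => ( ( 6 - z ) * ( 6 - z ) ) <= 12
stmt 2: z := x + y  -- replace 2 occurrence(s) of z with (x + y)
  => ( ( 6 - ( x + y ) ) * ( 6 - ( x + y ) ) ) <= 12
stmt 1: z := z + x  -- replace 0 occurrence(s) of z with (z + x)
  => ( ( 6 - ( x + y ) ) * ( 6 - ( x + y ) ) ) <= 12

Answer: ( ( 6 - ( x + y ) ) * ( 6 - ( x + y ) ) ) <= 12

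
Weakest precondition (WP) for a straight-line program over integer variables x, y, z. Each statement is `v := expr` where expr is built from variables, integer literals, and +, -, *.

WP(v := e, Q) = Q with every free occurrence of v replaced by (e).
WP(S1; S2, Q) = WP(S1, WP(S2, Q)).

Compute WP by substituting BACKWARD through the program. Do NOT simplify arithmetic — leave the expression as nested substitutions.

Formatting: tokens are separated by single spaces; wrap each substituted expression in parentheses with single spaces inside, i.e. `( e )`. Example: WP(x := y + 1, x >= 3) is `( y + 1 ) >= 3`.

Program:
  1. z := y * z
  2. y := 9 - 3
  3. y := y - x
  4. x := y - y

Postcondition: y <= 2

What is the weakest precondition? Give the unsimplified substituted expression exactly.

Answer: ( ( 9 - 3 ) - x ) <= 2

Derivation:
post: y <= 2
stmt 4: x := y - y  -- replace 0 occurrence(s) of x with (y - y)
  => y <= 2
stmt 3: y := y - x  -- replace 1 occurrence(s) of y with (y - x)
  => ( y - x ) <= 2
stmt 2: y := 9 - 3  -- replace 1 occurrence(s) of y with (9 - 3)
  => ( ( 9 - 3 ) - x ) <= 2
stmt 1: z := y * z  -- replace 0 occurrence(s) of z with (y * z)
  => ( ( 9 - 3 ) - x ) <= 2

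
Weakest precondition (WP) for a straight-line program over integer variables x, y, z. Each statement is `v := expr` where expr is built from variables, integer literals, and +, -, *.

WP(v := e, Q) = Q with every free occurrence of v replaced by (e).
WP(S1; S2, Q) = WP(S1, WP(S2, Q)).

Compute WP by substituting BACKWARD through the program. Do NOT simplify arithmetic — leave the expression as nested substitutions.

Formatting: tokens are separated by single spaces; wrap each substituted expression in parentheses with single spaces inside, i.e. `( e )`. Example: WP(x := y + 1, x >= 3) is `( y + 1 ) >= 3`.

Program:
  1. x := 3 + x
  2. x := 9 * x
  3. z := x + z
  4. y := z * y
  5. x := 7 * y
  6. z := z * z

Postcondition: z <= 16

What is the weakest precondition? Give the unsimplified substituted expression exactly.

post: z <= 16
stmt 6: z := z * z  -- replace 1 occurrence(s) of z with (z * z)
  => ( z * z ) <= 16
stmt 5: x := 7 * y  -- replace 0 occurrence(s) of x with (7 * y)
  => ( z * z ) <= 16
stmt 4: y := z * y  -- replace 0 occurrence(s) of y with (z * y)
  => ( z * z ) <= 16
stmt 3: z := x + z  -- replace 2 occurrence(s) of z with (x + z)
  => ( ( x + z ) * ( x + z ) ) <= 16
stmt 2: x := 9 * x  -- replace 2 occurrence(s) of x with (9 * x)
  => ( ( ( 9 * x ) + z ) * ( ( 9 * x ) + z ) ) <= 16
stmt 1: x := 3 + x  -- replace 2 occurrence(s) of x with (3 + x)
  => ( ( ( 9 * ( 3 + x ) ) + z ) * ( ( 9 * ( 3 + x ) ) + z ) ) <= 16

Answer: ( ( ( 9 * ( 3 + x ) ) + z ) * ( ( 9 * ( 3 + x ) ) + z ) ) <= 16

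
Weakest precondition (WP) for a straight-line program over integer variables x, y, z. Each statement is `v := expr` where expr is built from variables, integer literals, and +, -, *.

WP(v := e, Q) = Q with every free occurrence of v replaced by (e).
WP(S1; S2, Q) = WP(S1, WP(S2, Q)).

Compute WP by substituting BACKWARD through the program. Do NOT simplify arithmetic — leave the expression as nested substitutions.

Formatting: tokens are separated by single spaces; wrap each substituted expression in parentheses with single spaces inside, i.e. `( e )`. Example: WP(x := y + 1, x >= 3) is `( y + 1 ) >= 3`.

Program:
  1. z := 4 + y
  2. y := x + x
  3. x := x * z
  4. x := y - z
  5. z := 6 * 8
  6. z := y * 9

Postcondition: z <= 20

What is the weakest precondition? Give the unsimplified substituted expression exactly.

Answer: ( ( x + x ) * 9 ) <= 20

Derivation:
post: z <= 20
stmt 6: z := y * 9  -- replace 1 occurrence(s) of z with (y * 9)
  => ( y * 9 ) <= 20
stmt 5: z := 6 * 8  -- replace 0 occurrence(s) of z with (6 * 8)
  => ( y * 9 ) <= 20
stmt 4: x := y - z  -- replace 0 occurrence(s) of x with (y - z)
  => ( y * 9 ) <= 20
stmt 3: x := x * z  -- replace 0 occurrence(s) of x with (x * z)
  => ( y * 9 ) <= 20
stmt 2: y := x + x  -- replace 1 occurrence(s) of y with (x + x)
  => ( ( x + x ) * 9 ) <= 20
stmt 1: z := 4 + y  -- replace 0 occurrence(s) of z with (4 + y)
  => ( ( x + x ) * 9 ) <= 20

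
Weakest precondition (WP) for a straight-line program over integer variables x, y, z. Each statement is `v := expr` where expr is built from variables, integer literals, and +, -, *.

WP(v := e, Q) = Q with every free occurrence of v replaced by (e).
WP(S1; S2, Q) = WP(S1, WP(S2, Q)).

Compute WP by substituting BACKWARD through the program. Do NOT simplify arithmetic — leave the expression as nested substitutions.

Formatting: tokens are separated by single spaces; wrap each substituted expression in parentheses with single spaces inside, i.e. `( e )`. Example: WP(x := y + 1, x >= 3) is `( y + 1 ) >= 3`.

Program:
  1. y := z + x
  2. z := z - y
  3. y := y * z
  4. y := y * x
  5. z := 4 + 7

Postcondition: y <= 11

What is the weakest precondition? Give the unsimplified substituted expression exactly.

Answer: ( ( ( z + x ) * ( z - ( z + x ) ) ) * x ) <= 11

Derivation:
post: y <= 11
stmt 5: z := 4 + 7  -- replace 0 occurrence(s) of z with (4 + 7)
  => y <= 11
stmt 4: y := y * x  -- replace 1 occurrence(s) of y with (y * x)
  => ( y * x ) <= 11
stmt 3: y := y * z  -- replace 1 occurrence(s) of y with (y * z)
  => ( ( y * z ) * x ) <= 11
stmt 2: z := z - y  -- replace 1 occurrence(s) of z with (z - y)
  => ( ( y * ( z - y ) ) * x ) <= 11
stmt 1: y := z + x  -- replace 2 occurrence(s) of y with (z + x)
  => ( ( ( z + x ) * ( z - ( z + x ) ) ) * x ) <= 11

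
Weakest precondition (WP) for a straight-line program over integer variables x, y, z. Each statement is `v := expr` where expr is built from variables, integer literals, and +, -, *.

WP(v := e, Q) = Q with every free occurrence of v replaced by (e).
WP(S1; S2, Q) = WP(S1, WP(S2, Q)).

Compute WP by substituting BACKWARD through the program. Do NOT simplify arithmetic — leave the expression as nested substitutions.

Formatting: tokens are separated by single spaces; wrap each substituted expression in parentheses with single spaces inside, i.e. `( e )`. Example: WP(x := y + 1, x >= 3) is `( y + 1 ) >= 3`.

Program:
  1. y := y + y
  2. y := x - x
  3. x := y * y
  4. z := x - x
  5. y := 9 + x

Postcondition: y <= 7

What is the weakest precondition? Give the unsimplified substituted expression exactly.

Answer: ( 9 + ( ( x - x ) * ( x - x ) ) ) <= 7

Derivation:
post: y <= 7
stmt 5: y := 9 + x  -- replace 1 occurrence(s) of y with (9 + x)
  => ( 9 + x ) <= 7
stmt 4: z := x - x  -- replace 0 occurrence(s) of z with (x - x)
  => ( 9 + x ) <= 7
stmt 3: x := y * y  -- replace 1 occurrence(s) of x with (y * y)
  => ( 9 + ( y * y ) ) <= 7
stmt 2: y := x - x  -- replace 2 occurrence(s) of y with (x - x)
  => ( 9 + ( ( x - x ) * ( x - x ) ) ) <= 7
stmt 1: y := y + y  -- replace 0 occurrence(s) of y with (y + y)
  => ( 9 + ( ( x - x ) * ( x - x ) ) ) <= 7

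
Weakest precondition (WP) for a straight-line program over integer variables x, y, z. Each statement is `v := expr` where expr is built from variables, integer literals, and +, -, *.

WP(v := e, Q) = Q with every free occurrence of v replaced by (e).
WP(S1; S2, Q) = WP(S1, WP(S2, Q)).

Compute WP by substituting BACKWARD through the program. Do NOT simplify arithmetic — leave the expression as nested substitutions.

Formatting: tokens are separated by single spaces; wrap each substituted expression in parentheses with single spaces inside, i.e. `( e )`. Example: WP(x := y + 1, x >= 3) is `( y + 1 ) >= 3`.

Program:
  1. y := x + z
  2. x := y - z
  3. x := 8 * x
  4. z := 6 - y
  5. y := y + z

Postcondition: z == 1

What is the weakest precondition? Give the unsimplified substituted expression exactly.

Answer: ( 6 - ( x + z ) ) == 1

Derivation:
post: z == 1
stmt 5: y := y + z  -- replace 0 occurrence(s) of y with (y + z)
  => z == 1
stmt 4: z := 6 - y  -- replace 1 occurrence(s) of z with (6 - y)
  => ( 6 - y ) == 1
stmt 3: x := 8 * x  -- replace 0 occurrence(s) of x with (8 * x)
  => ( 6 - y ) == 1
stmt 2: x := y - z  -- replace 0 occurrence(s) of x with (y - z)
  => ( 6 - y ) == 1
stmt 1: y := x + z  -- replace 1 occurrence(s) of y with (x + z)
  => ( 6 - ( x + z ) ) == 1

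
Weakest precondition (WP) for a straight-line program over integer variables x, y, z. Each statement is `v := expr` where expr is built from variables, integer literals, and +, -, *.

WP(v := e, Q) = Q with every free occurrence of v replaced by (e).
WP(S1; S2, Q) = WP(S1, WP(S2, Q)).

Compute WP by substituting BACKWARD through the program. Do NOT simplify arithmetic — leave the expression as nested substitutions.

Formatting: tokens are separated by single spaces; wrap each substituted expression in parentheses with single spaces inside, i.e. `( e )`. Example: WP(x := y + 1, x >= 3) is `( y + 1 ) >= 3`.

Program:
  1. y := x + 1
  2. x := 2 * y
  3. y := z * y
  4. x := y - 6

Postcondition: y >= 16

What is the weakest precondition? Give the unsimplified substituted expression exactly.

Answer: ( z * ( x + 1 ) ) >= 16

Derivation:
post: y >= 16
stmt 4: x := y - 6  -- replace 0 occurrence(s) of x with (y - 6)
  => y >= 16
stmt 3: y := z * y  -- replace 1 occurrence(s) of y with (z * y)
  => ( z * y ) >= 16
stmt 2: x := 2 * y  -- replace 0 occurrence(s) of x with (2 * y)
  => ( z * y ) >= 16
stmt 1: y := x + 1  -- replace 1 occurrence(s) of y with (x + 1)
  => ( z * ( x + 1 ) ) >= 16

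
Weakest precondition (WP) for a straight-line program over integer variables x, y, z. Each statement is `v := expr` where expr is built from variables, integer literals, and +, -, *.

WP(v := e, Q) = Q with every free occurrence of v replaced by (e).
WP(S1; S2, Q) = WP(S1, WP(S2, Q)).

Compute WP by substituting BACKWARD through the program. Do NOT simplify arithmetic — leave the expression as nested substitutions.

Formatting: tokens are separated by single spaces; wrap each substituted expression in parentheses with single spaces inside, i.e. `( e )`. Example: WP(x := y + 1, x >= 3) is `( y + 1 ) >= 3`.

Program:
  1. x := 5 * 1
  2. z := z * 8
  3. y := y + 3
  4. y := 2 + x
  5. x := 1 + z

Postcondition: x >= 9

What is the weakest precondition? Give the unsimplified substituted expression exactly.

Answer: ( 1 + ( z * 8 ) ) >= 9

Derivation:
post: x >= 9
stmt 5: x := 1 + z  -- replace 1 occurrence(s) of x with (1 + z)
  => ( 1 + z ) >= 9
stmt 4: y := 2 + x  -- replace 0 occurrence(s) of y with (2 + x)
  => ( 1 + z ) >= 9
stmt 3: y := y + 3  -- replace 0 occurrence(s) of y with (y + 3)
  => ( 1 + z ) >= 9
stmt 2: z := z * 8  -- replace 1 occurrence(s) of z with (z * 8)
  => ( 1 + ( z * 8 ) ) >= 9
stmt 1: x := 5 * 1  -- replace 0 occurrence(s) of x with (5 * 1)
  => ( 1 + ( z * 8 ) ) >= 9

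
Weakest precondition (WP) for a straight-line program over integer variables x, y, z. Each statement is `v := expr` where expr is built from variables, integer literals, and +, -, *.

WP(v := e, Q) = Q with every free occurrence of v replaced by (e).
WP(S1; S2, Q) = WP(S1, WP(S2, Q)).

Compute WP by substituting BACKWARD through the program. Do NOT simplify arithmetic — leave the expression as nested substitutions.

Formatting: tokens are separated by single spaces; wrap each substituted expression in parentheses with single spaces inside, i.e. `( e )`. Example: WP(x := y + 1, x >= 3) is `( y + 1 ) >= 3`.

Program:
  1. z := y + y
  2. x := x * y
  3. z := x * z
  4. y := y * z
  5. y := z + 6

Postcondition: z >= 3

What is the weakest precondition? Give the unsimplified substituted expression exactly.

post: z >= 3
stmt 5: y := z + 6  -- replace 0 occurrence(s) of y with (z + 6)
  => z >= 3
stmt 4: y := y * z  -- replace 0 occurrence(s) of y with (y * z)
  => z >= 3
stmt 3: z := x * z  -- replace 1 occurrence(s) of z with (x * z)
  => ( x * z ) >= 3
stmt 2: x := x * y  -- replace 1 occurrence(s) of x with (x * y)
  => ( ( x * y ) * z ) >= 3
stmt 1: z := y + y  -- replace 1 occurrence(s) of z with (y + y)
  => ( ( x * y ) * ( y + y ) ) >= 3

Answer: ( ( x * y ) * ( y + y ) ) >= 3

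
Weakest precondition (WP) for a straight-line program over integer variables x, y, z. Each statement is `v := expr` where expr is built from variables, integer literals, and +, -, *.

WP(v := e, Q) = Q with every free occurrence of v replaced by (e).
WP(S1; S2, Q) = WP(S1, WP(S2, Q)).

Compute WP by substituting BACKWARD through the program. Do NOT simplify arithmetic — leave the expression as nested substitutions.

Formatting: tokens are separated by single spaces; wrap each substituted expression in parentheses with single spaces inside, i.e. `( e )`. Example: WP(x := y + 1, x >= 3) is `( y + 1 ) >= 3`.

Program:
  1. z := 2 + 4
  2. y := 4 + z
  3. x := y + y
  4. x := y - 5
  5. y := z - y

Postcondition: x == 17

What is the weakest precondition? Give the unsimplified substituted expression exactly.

post: x == 17
stmt 5: y := z - y  -- replace 0 occurrence(s) of y with (z - y)
  => x == 17
stmt 4: x := y - 5  -- replace 1 occurrence(s) of x with (y - 5)
  => ( y - 5 ) == 17
stmt 3: x := y + y  -- replace 0 occurrence(s) of x with (y + y)
  => ( y - 5 ) == 17
stmt 2: y := 4 + z  -- replace 1 occurrence(s) of y with (4 + z)
  => ( ( 4 + z ) - 5 ) == 17
stmt 1: z := 2 + 4  -- replace 1 occurrence(s) of z with (2 + 4)
  => ( ( 4 + ( 2 + 4 ) ) - 5 ) == 17

Answer: ( ( 4 + ( 2 + 4 ) ) - 5 ) == 17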